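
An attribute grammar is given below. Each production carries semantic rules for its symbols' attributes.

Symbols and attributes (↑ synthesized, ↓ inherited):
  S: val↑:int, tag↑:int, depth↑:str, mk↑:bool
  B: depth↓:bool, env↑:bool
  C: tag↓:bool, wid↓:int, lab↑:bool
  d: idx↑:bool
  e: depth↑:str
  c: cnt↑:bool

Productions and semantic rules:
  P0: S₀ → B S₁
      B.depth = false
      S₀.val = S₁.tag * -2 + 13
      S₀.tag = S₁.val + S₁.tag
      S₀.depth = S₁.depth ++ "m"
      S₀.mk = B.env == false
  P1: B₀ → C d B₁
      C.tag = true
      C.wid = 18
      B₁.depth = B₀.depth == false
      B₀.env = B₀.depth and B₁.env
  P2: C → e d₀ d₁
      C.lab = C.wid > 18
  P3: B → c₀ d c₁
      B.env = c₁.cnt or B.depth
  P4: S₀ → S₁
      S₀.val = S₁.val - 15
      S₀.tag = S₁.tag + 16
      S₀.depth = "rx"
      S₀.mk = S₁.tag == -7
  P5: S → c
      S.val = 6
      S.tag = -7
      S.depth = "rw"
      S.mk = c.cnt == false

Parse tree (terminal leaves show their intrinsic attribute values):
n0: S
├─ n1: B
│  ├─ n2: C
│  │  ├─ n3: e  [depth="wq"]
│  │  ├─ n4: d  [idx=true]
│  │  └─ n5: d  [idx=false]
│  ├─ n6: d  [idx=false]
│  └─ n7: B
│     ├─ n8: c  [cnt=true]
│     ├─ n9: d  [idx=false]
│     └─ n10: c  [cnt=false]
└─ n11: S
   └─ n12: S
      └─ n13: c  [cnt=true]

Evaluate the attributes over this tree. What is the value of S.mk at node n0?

true

1. n1.depth = false  [false]
2. n2.tag = true  [true]
3. n2.wid = 18  [18]
4. n3.depth = "wq"  [terminal]
5. n4.idx = true  [terminal]
6. n5.idx = false  [terminal]
7. n2.lab = false  [C.wid > 18]
8. n6.idx = false  [terminal]
9. n7.depth = true  [B₀.depth == false]
10. n8.cnt = true  [terminal]
11. n9.idx = false  [terminal]
12. n10.cnt = false  [terminal]
13. n7.env = true  [c₁.cnt or B.depth]
14. n1.env = false  [B₀.depth and B₁.env]
15. n13.cnt = true  [terminal]
16. n12.val = 6  [6]
17. n12.tag = -7  [-7]
18. n12.depth = "rw"  ["rw"]
19. n12.mk = false  [c.cnt == false]
20. n11.val = -9  [S₁.val - 15]
21. n11.tag = 9  [S₁.tag + 16]
22. n11.depth = "rx"  ["rx"]
23. n11.mk = true  [S₁.tag == -7]
24. n0.val = -5  [S₁.tag * -2 + 13]
25. n0.tag = 0  [S₁.val + S₁.tag]
26. n0.depth = "rxm"  [S₁.depth ++ "m"]
27. n0.mk = true  [B.env == false]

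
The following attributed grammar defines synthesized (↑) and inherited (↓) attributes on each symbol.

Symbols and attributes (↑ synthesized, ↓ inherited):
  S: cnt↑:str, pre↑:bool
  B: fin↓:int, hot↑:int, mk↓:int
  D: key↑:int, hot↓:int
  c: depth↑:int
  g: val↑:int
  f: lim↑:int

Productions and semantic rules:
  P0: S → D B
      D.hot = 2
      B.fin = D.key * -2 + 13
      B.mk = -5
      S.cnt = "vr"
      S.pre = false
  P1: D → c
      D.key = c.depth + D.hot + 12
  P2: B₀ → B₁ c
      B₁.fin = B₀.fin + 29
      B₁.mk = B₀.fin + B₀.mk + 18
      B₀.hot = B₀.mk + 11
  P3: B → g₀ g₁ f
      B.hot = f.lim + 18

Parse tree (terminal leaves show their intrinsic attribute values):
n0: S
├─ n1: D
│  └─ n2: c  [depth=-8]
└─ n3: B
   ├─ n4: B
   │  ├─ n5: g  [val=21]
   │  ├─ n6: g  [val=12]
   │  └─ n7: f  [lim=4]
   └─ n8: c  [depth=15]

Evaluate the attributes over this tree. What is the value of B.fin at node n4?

30

1. n1.hot = 2  [2]
2. n2.depth = -8  [terminal]
3. n1.key = 6  [c.depth + D.hot + 12]
4. n3.fin = 1  [D.key * -2 + 13]
5. n3.mk = -5  [-5]
6. n4.fin = 30  [B₀.fin + 29]
7. n4.mk = 14  [B₀.fin + B₀.mk + 18]
8. n5.val = 21  [terminal]
9. n6.val = 12  [terminal]
10. n7.lim = 4  [terminal]
11. n4.hot = 22  [f.lim + 18]
12. n8.depth = 15  [terminal]
13. n3.hot = 6  [B₀.mk + 11]
14. n0.cnt = "vr"  ["vr"]
15. n0.pre = false  [false]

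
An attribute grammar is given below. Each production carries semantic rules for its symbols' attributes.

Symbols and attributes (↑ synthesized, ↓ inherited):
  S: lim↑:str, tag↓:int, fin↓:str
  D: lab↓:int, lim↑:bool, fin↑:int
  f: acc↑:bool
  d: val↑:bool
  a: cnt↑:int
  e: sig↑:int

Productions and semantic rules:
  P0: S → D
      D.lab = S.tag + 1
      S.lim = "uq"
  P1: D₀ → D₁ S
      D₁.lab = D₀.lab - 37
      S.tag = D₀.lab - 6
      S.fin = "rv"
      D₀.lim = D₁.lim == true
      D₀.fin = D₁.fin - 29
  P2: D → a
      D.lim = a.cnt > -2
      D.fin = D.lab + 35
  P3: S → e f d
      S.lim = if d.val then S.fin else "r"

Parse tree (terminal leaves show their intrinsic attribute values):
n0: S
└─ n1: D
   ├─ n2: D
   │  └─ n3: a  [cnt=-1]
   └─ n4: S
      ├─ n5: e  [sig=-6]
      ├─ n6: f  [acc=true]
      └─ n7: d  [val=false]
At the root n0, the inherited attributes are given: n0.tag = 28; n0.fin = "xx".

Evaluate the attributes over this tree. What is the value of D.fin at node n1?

1. n0.tag = 28  [given at root]
2. n0.fin = "xx"  [given at root]
3. n1.lab = 29  [S.tag + 1]
4. n2.lab = -8  [D₀.lab - 37]
5. n3.cnt = -1  [terminal]
6. n2.lim = true  [a.cnt > -2]
7. n2.fin = 27  [D.lab + 35]
8. n4.tag = 23  [D₀.lab - 6]
9. n4.fin = "rv"  ["rv"]
10. n5.sig = -6  [terminal]
11. n6.acc = true  [terminal]
12. n7.val = false  [terminal]
13. n4.lim = "r"  [if d.val then S.fin else "r"]
14. n1.lim = true  [D₁.lim == true]
15. n1.fin = -2  [D₁.fin - 29]
16. n0.lim = "uq"  ["uq"]

-2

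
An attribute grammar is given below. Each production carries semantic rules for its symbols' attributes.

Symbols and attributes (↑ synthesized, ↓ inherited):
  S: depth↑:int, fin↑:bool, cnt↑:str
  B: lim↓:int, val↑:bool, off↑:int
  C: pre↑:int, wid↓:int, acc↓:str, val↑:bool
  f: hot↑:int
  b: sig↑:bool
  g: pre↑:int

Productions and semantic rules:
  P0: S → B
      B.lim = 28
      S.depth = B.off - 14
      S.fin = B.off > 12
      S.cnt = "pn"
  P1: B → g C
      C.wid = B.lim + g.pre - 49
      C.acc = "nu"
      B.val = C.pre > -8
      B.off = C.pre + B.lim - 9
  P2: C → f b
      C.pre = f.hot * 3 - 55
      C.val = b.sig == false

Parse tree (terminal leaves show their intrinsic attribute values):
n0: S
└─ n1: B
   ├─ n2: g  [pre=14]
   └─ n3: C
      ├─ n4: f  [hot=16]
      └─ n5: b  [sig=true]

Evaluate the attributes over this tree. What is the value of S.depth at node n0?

-2

1. n1.lim = 28  [28]
2. n2.pre = 14  [terminal]
3. n3.wid = -7  [B.lim + g.pre - 49]
4. n3.acc = "nu"  ["nu"]
5. n4.hot = 16  [terminal]
6. n5.sig = true  [terminal]
7. n3.pre = -7  [f.hot * 3 - 55]
8. n3.val = false  [b.sig == false]
9. n1.val = true  [C.pre > -8]
10. n1.off = 12  [C.pre + B.lim - 9]
11. n0.depth = -2  [B.off - 14]
12. n0.fin = false  [B.off > 12]
13. n0.cnt = "pn"  ["pn"]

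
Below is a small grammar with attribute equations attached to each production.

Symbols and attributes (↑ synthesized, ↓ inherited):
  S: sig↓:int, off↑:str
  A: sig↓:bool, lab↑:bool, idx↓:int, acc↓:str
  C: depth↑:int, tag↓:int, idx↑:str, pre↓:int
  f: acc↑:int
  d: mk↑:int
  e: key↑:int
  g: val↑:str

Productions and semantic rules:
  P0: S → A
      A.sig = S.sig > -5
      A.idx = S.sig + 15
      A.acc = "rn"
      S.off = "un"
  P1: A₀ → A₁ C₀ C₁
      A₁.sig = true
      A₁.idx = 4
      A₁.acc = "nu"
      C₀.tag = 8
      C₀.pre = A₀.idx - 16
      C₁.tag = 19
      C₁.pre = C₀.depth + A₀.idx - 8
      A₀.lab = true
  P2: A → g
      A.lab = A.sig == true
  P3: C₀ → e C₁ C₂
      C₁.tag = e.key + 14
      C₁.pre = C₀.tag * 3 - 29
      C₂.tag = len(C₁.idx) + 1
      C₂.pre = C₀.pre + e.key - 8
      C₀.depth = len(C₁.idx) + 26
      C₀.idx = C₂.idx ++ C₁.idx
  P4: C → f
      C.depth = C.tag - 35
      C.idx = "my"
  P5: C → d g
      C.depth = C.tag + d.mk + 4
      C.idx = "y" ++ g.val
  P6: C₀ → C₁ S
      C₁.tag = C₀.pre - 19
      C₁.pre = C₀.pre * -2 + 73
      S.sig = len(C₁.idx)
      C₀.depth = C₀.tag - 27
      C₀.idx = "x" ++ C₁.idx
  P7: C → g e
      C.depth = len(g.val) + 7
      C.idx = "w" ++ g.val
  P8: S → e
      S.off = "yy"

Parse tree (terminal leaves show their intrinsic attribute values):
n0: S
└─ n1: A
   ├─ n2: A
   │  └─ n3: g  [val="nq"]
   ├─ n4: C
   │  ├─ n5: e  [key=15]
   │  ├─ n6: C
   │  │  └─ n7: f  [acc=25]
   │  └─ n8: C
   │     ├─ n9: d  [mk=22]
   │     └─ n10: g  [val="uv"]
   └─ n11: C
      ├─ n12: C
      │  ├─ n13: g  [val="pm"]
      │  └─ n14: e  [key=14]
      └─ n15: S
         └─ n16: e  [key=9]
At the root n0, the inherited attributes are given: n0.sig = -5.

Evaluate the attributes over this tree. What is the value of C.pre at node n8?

1

1. n0.sig = -5  [given at root]
2. n1.sig = false  [S.sig > -5]
3. n1.idx = 10  [S.sig + 15]
4. n1.acc = "rn"  ["rn"]
5. n2.sig = true  [true]
6. n2.idx = 4  [4]
7. n2.acc = "nu"  ["nu"]
8. n3.val = "nq"  [terminal]
9. n2.lab = true  [A.sig == true]
10. n4.tag = 8  [8]
11. n4.pre = -6  [A₀.idx - 16]
12. n5.key = 15  [terminal]
13. n6.tag = 29  [e.key + 14]
14. n6.pre = -5  [C₀.tag * 3 - 29]
15. n7.acc = 25  [terminal]
16. n6.depth = -6  [C.tag - 35]
17. n6.idx = "my"  ["my"]
18. n8.tag = 3  [len(C₁.idx) + 1]
19. n8.pre = 1  [C₀.pre + e.key - 8]
20. n9.mk = 22  [terminal]
21. n10.val = "uv"  [terminal]
22. n8.depth = 29  [C.tag + d.mk + 4]
23. n8.idx = "yuv"  ["y" ++ g.val]
24. n4.depth = 28  [len(C₁.idx) + 26]
25. n4.idx = "yuvmy"  [C₂.idx ++ C₁.idx]
26. n11.tag = 19  [19]
27. n11.pre = 30  [C₀.depth + A₀.idx - 8]
28. n12.tag = 11  [C₀.pre - 19]
29. n12.pre = 13  [C₀.pre * -2 + 73]
30. n13.val = "pm"  [terminal]
31. n14.key = 14  [terminal]
32. n12.depth = 9  [len(g.val) + 7]
33. n12.idx = "wpm"  ["w" ++ g.val]
34. n15.sig = 3  [len(C₁.idx)]
35. n16.key = 9  [terminal]
36. n15.off = "yy"  ["yy"]
37. n11.depth = -8  [C₀.tag - 27]
38. n11.idx = "xwpm"  ["x" ++ C₁.idx]
39. n1.lab = true  [true]
40. n0.off = "un"  ["un"]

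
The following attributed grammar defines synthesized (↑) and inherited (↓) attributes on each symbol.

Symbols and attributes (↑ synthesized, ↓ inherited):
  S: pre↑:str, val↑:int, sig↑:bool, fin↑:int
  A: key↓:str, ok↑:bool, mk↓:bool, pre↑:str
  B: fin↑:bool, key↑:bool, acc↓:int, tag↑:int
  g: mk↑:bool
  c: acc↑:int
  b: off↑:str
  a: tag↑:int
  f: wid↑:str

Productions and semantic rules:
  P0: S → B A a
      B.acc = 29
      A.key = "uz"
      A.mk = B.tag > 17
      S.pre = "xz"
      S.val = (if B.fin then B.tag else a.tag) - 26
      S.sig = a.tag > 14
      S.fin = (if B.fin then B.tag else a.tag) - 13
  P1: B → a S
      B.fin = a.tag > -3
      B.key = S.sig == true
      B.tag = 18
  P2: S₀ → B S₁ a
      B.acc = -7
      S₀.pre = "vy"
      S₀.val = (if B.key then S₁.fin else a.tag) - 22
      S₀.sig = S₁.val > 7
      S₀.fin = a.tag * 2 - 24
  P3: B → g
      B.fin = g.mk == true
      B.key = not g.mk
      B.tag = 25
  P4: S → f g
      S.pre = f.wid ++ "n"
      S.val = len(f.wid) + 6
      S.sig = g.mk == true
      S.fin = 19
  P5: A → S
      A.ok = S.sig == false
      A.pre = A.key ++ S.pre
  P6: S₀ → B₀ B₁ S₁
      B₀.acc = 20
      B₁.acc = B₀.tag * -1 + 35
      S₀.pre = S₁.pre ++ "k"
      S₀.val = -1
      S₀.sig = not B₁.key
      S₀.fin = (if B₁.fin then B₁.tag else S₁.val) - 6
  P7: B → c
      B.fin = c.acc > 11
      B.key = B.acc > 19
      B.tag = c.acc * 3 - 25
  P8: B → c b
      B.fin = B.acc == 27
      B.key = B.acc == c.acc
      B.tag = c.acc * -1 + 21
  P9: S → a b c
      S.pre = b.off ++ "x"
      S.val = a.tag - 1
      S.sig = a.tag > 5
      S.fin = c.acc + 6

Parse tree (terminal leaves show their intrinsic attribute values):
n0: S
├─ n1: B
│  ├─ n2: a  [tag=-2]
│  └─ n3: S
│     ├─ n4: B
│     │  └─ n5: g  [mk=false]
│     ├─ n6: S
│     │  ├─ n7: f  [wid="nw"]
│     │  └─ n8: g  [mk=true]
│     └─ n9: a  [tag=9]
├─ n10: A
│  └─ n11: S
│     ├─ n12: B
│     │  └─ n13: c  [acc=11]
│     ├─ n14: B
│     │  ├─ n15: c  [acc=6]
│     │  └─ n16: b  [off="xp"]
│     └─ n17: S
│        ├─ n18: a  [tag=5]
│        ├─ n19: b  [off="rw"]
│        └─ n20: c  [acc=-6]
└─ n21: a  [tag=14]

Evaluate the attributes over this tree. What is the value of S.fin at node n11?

1. n1.acc = 29  [29]
2. n2.tag = -2  [terminal]
3. n4.acc = -7  [-7]
4. n5.mk = false  [terminal]
5. n4.fin = false  [g.mk == true]
6. n4.key = true  [not g.mk]
7. n4.tag = 25  [25]
8. n7.wid = "nw"  [terminal]
9. n8.mk = true  [terminal]
10. n6.pre = "nwn"  [f.wid ++ "n"]
11. n6.val = 8  [len(f.wid) + 6]
12. n6.sig = true  [g.mk == true]
13. n6.fin = 19  [19]
14. n9.tag = 9  [terminal]
15. n3.pre = "vy"  ["vy"]
16. n3.val = -3  [(if B.key then S₁.fin else a.tag) - 22]
17. n3.sig = true  [S₁.val > 7]
18. n3.fin = -6  [a.tag * 2 - 24]
19. n1.fin = true  [a.tag > -3]
20. n1.key = true  [S.sig == true]
21. n1.tag = 18  [18]
22. n10.key = "uz"  ["uz"]
23. n10.mk = true  [B.tag > 17]
24. n12.acc = 20  [20]
25. n13.acc = 11  [terminal]
26. n12.fin = false  [c.acc > 11]
27. n12.key = true  [B.acc > 19]
28. n12.tag = 8  [c.acc * 3 - 25]
29. n14.acc = 27  [B₀.tag * -1 + 35]
30. n15.acc = 6  [terminal]
31. n16.off = "xp"  [terminal]
32. n14.fin = true  [B.acc == 27]
33. n14.key = false  [B.acc == c.acc]
34. n14.tag = 15  [c.acc * -1 + 21]
35. n18.tag = 5  [terminal]
36. n19.off = "rw"  [terminal]
37. n20.acc = -6  [terminal]
38. n17.pre = "rwx"  [b.off ++ "x"]
39. n17.val = 4  [a.tag - 1]
40. n17.sig = false  [a.tag > 5]
41. n17.fin = 0  [c.acc + 6]
42. n11.pre = "rwxk"  [S₁.pre ++ "k"]
43. n11.val = -1  [-1]
44. n11.sig = true  [not B₁.key]
45. n11.fin = 9  [(if B₁.fin then B₁.tag else S₁.val) - 6]
46. n10.ok = false  [S.sig == false]
47. n10.pre = "uzrwxk"  [A.key ++ S.pre]
48. n21.tag = 14  [terminal]
49. n0.pre = "xz"  ["xz"]
50. n0.val = -8  [(if B.fin then B.tag else a.tag) - 26]
51. n0.sig = false  [a.tag > 14]
52. n0.fin = 5  [(if B.fin then B.tag else a.tag) - 13]

9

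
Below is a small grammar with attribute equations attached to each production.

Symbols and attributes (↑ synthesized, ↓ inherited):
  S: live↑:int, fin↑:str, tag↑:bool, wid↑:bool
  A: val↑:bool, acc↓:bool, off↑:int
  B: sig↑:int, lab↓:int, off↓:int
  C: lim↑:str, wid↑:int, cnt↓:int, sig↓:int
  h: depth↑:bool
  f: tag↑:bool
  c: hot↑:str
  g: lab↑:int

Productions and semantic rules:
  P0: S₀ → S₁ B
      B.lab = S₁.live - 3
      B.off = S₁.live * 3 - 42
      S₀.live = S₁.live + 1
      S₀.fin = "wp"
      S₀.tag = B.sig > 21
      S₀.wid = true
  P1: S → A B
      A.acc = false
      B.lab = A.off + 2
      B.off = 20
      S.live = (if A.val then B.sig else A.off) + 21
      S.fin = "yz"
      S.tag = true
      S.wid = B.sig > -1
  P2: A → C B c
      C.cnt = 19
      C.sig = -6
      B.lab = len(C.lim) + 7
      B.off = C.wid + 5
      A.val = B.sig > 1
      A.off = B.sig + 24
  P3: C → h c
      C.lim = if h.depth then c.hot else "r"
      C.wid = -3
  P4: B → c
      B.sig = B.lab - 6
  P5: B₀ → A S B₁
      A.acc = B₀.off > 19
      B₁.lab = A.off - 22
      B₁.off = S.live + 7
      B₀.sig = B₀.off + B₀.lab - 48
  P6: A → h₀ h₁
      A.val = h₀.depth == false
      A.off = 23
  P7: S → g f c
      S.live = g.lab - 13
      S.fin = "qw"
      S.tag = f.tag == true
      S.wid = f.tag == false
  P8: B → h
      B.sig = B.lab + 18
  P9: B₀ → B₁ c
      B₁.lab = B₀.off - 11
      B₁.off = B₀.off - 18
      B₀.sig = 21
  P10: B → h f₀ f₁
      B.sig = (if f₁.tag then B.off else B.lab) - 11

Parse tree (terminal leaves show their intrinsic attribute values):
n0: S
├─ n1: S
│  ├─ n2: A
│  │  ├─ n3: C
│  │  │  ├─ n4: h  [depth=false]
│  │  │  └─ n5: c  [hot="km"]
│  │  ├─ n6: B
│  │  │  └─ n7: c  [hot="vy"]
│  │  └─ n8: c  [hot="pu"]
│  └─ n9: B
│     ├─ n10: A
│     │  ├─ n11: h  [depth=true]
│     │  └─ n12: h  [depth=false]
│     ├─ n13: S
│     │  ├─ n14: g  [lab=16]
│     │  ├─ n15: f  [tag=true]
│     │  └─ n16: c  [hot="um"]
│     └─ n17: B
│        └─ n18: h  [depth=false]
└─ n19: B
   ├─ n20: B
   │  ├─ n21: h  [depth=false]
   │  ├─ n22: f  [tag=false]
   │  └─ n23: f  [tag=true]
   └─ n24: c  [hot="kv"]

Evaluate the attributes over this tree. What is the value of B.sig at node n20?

-8

1. n2.acc = false  [false]
2. n3.cnt = 19  [19]
3. n3.sig = -6  [-6]
4. n4.depth = false  [terminal]
5. n5.hot = "km"  [terminal]
6. n3.lim = "r"  [if h.depth then c.hot else "r"]
7. n3.wid = -3  [-3]
8. n6.lab = 8  [len(C.lim) + 7]
9. n6.off = 2  [C.wid + 5]
10. n7.hot = "vy"  [terminal]
11. n6.sig = 2  [B.lab - 6]
12. n8.hot = "pu"  [terminal]
13. n2.val = true  [B.sig > 1]
14. n2.off = 26  [B.sig + 24]
15. n9.lab = 28  [A.off + 2]
16. n9.off = 20  [20]
17. n10.acc = true  [B₀.off > 19]
18. n11.depth = true  [terminal]
19. n12.depth = false  [terminal]
20. n10.val = false  [h₀.depth == false]
21. n10.off = 23  [23]
22. n14.lab = 16  [terminal]
23. n15.tag = true  [terminal]
24. n16.hot = "um"  [terminal]
25. n13.live = 3  [g.lab - 13]
26. n13.fin = "qw"  ["qw"]
27. n13.tag = true  [f.tag == true]
28. n13.wid = false  [f.tag == false]
29. n17.lab = 1  [A.off - 22]
30. n17.off = 10  [S.live + 7]
31. n18.depth = false  [terminal]
32. n17.sig = 19  [B.lab + 18]
33. n9.sig = 0  [B₀.off + B₀.lab - 48]
34. n1.live = 21  [(if A.val then B.sig else A.off) + 21]
35. n1.fin = "yz"  ["yz"]
36. n1.tag = true  [true]
37. n1.wid = true  [B.sig > -1]
38. n19.lab = 18  [S₁.live - 3]
39. n19.off = 21  [S₁.live * 3 - 42]
40. n20.lab = 10  [B₀.off - 11]
41. n20.off = 3  [B₀.off - 18]
42. n21.depth = false  [terminal]
43. n22.tag = false  [terminal]
44. n23.tag = true  [terminal]
45. n20.sig = -8  [(if f₁.tag then B.off else B.lab) - 11]
46. n24.hot = "kv"  [terminal]
47. n19.sig = 21  [21]
48. n0.live = 22  [S₁.live + 1]
49. n0.fin = "wp"  ["wp"]
50. n0.tag = false  [B.sig > 21]
51. n0.wid = true  [true]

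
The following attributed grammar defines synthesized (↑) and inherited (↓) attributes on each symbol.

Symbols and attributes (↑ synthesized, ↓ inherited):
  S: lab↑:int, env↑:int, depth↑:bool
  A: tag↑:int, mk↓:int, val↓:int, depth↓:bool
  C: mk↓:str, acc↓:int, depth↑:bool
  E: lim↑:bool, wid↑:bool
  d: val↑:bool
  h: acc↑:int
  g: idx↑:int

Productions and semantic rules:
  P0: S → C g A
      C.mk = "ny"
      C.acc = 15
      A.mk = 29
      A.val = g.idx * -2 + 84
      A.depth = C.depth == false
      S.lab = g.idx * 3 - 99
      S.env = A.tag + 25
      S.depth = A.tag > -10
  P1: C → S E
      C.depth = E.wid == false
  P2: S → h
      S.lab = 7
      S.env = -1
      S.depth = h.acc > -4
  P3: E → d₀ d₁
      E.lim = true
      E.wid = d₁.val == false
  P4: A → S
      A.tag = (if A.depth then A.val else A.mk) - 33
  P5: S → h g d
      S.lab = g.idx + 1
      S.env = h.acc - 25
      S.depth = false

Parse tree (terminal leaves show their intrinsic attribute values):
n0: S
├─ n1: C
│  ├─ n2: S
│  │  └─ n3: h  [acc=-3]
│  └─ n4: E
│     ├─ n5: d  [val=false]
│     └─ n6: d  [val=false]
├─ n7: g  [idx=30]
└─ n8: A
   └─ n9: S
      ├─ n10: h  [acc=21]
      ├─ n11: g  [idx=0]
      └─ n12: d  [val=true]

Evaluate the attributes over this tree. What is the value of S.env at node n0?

1. n1.mk = "ny"  ["ny"]
2. n1.acc = 15  [15]
3. n3.acc = -3  [terminal]
4. n2.lab = 7  [7]
5. n2.env = -1  [-1]
6. n2.depth = true  [h.acc > -4]
7. n5.val = false  [terminal]
8. n6.val = false  [terminal]
9. n4.lim = true  [true]
10. n4.wid = true  [d₁.val == false]
11. n1.depth = false  [E.wid == false]
12. n7.idx = 30  [terminal]
13. n8.mk = 29  [29]
14. n8.val = 24  [g.idx * -2 + 84]
15. n8.depth = true  [C.depth == false]
16. n10.acc = 21  [terminal]
17. n11.idx = 0  [terminal]
18. n12.val = true  [terminal]
19. n9.lab = 1  [g.idx + 1]
20. n9.env = -4  [h.acc - 25]
21. n9.depth = false  [false]
22. n8.tag = -9  [(if A.depth then A.val else A.mk) - 33]
23. n0.lab = -9  [g.idx * 3 - 99]
24. n0.env = 16  [A.tag + 25]
25. n0.depth = true  [A.tag > -10]

16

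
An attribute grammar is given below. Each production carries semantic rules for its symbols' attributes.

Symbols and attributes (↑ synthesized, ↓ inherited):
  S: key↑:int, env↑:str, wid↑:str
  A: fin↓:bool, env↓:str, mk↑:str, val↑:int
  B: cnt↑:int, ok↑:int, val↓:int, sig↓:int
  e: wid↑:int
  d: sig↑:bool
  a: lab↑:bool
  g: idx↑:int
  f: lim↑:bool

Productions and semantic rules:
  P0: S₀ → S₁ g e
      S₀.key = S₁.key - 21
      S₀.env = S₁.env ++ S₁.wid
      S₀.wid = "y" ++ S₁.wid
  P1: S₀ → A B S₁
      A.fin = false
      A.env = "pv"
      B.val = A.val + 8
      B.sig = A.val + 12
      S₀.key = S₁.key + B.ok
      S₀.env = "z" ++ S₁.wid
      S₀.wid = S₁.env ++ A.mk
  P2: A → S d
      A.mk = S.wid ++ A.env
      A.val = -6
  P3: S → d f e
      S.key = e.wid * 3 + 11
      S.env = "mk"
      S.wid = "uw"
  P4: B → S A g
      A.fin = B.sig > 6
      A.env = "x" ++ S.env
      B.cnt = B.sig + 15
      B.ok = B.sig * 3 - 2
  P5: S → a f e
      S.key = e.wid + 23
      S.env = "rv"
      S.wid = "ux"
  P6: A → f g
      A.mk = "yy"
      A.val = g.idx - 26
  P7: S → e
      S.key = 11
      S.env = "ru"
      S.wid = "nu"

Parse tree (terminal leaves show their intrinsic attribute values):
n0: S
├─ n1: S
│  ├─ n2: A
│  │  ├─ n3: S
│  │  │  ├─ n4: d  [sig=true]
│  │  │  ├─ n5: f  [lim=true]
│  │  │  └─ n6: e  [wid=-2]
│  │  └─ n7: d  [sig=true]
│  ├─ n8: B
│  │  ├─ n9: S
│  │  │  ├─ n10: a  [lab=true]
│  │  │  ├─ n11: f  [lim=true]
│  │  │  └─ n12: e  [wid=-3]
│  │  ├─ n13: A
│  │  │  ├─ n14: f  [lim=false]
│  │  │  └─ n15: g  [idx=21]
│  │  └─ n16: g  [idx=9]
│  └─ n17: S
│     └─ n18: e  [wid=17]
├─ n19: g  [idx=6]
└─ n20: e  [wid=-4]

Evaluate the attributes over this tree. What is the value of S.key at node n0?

6

1. n2.fin = false  [false]
2. n2.env = "pv"  ["pv"]
3. n4.sig = true  [terminal]
4. n5.lim = true  [terminal]
5. n6.wid = -2  [terminal]
6. n3.key = 5  [e.wid * 3 + 11]
7. n3.env = "mk"  ["mk"]
8. n3.wid = "uw"  ["uw"]
9. n7.sig = true  [terminal]
10. n2.mk = "uwpv"  [S.wid ++ A.env]
11. n2.val = -6  [-6]
12. n8.val = 2  [A.val + 8]
13. n8.sig = 6  [A.val + 12]
14. n10.lab = true  [terminal]
15. n11.lim = true  [terminal]
16. n12.wid = -3  [terminal]
17. n9.key = 20  [e.wid + 23]
18. n9.env = "rv"  ["rv"]
19. n9.wid = "ux"  ["ux"]
20. n13.fin = false  [B.sig > 6]
21. n13.env = "xrv"  ["x" ++ S.env]
22. n14.lim = false  [terminal]
23. n15.idx = 21  [terminal]
24. n13.mk = "yy"  ["yy"]
25. n13.val = -5  [g.idx - 26]
26. n16.idx = 9  [terminal]
27. n8.cnt = 21  [B.sig + 15]
28. n8.ok = 16  [B.sig * 3 - 2]
29. n18.wid = 17  [terminal]
30. n17.key = 11  [11]
31. n17.env = "ru"  ["ru"]
32. n17.wid = "nu"  ["nu"]
33. n1.key = 27  [S₁.key + B.ok]
34. n1.env = "znu"  ["z" ++ S₁.wid]
35. n1.wid = "ruuwpv"  [S₁.env ++ A.mk]
36. n19.idx = 6  [terminal]
37. n20.wid = -4  [terminal]
38. n0.key = 6  [S₁.key - 21]
39. n0.env = "znuruuwpv"  [S₁.env ++ S₁.wid]
40. n0.wid = "yruuwpv"  ["y" ++ S₁.wid]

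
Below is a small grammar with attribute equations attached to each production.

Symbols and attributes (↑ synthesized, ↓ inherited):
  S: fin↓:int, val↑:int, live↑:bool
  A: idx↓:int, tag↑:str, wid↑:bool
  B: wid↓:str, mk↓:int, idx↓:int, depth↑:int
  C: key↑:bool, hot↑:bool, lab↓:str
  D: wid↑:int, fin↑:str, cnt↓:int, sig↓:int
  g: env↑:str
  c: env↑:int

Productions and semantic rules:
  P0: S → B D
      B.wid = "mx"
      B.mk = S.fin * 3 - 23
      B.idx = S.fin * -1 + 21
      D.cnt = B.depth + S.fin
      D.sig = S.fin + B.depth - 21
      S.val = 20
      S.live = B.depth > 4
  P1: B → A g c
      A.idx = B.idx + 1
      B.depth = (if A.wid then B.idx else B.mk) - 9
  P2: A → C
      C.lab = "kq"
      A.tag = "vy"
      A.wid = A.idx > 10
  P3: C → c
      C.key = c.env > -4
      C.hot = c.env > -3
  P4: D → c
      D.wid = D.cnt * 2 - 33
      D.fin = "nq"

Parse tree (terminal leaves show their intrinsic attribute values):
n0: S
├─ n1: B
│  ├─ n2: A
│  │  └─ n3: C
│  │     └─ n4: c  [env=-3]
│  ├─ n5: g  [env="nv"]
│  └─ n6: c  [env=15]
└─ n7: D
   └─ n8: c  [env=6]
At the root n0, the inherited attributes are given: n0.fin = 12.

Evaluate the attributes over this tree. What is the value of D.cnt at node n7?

1. n0.fin = 12  [given at root]
2. n1.wid = "mx"  ["mx"]
3. n1.mk = 13  [S.fin * 3 - 23]
4. n1.idx = 9  [S.fin * -1 + 21]
5. n2.idx = 10  [B.idx + 1]
6. n3.lab = "kq"  ["kq"]
7. n4.env = -3  [terminal]
8. n3.key = true  [c.env > -4]
9. n3.hot = false  [c.env > -3]
10. n2.tag = "vy"  ["vy"]
11. n2.wid = false  [A.idx > 10]
12. n5.env = "nv"  [terminal]
13. n6.env = 15  [terminal]
14. n1.depth = 4  [(if A.wid then B.idx else B.mk) - 9]
15. n7.cnt = 16  [B.depth + S.fin]
16. n7.sig = -5  [S.fin + B.depth - 21]
17. n8.env = 6  [terminal]
18. n7.wid = -1  [D.cnt * 2 - 33]
19. n7.fin = "nq"  ["nq"]
20. n0.val = 20  [20]
21. n0.live = false  [B.depth > 4]

16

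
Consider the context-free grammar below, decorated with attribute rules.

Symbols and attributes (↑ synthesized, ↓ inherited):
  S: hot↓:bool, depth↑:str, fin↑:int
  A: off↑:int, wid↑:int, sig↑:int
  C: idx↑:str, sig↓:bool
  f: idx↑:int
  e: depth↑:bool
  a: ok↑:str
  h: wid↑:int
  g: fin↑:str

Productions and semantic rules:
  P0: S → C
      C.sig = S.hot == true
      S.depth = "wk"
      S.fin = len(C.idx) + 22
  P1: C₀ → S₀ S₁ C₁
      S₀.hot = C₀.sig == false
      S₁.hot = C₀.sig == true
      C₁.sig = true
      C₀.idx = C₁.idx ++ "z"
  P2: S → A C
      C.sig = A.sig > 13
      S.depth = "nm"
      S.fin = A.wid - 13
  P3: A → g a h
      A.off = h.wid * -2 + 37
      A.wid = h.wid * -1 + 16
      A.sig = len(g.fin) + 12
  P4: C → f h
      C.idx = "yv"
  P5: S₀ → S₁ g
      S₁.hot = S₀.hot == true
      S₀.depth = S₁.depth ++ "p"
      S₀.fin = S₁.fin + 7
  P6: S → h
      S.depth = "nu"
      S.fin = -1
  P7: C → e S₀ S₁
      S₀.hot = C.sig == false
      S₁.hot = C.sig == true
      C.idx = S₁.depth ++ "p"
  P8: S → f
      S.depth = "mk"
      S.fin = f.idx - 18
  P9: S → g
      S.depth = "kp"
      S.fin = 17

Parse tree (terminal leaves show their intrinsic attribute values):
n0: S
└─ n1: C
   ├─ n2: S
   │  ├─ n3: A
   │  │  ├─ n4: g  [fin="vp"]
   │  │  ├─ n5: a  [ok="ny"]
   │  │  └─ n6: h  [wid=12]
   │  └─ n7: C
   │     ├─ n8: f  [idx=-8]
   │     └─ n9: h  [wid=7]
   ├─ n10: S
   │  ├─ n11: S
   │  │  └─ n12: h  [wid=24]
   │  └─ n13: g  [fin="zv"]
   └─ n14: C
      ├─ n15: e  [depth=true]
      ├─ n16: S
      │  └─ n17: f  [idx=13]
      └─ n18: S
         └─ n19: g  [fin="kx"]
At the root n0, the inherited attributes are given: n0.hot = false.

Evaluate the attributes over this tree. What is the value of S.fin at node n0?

1. n0.hot = false  [given at root]
2. n1.sig = false  [S.hot == true]
3. n2.hot = true  [C₀.sig == false]
4. n4.fin = "vp"  [terminal]
5. n5.ok = "ny"  [terminal]
6. n6.wid = 12  [terminal]
7. n3.off = 13  [h.wid * -2 + 37]
8. n3.wid = 4  [h.wid * -1 + 16]
9. n3.sig = 14  [len(g.fin) + 12]
10. n7.sig = true  [A.sig > 13]
11. n8.idx = -8  [terminal]
12. n9.wid = 7  [terminal]
13. n7.idx = "yv"  ["yv"]
14. n2.depth = "nm"  ["nm"]
15. n2.fin = -9  [A.wid - 13]
16. n10.hot = false  [C₀.sig == true]
17. n11.hot = false  [S₀.hot == true]
18. n12.wid = 24  [terminal]
19. n11.depth = "nu"  ["nu"]
20. n11.fin = -1  [-1]
21. n13.fin = "zv"  [terminal]
22. n10.depth = "nup"  [S₁.depth ++ "p"]
23. n10.fin = 6  [S₁.fin + 7]
24. n14.sig = true  [true]
25. n15.depth = true  [terminal]
26. n16.hot = false  [C.sig == false]
27. n17.idx = 13  [terminal]
28. n16.depth = "mk"  ["mk"]
29. n16.fin = -5  [f.idx - 18]
30. n18.hot = true  [C.sig == true]
31. n19.fin = "kx"  [terminal]
32. n18.depth = "kp"  ["kp"]
33. n18.fin = 17  [17]
34. n14.idx = "kpp"  [S₁.depth ++ "p"]
35. n1.idx = "kppz"  [C₁.idx ++ "z"]
36. n0.depth = "wk"  ["wk"]
37. n0.fin = 26  [len(C.idx) + 22]

26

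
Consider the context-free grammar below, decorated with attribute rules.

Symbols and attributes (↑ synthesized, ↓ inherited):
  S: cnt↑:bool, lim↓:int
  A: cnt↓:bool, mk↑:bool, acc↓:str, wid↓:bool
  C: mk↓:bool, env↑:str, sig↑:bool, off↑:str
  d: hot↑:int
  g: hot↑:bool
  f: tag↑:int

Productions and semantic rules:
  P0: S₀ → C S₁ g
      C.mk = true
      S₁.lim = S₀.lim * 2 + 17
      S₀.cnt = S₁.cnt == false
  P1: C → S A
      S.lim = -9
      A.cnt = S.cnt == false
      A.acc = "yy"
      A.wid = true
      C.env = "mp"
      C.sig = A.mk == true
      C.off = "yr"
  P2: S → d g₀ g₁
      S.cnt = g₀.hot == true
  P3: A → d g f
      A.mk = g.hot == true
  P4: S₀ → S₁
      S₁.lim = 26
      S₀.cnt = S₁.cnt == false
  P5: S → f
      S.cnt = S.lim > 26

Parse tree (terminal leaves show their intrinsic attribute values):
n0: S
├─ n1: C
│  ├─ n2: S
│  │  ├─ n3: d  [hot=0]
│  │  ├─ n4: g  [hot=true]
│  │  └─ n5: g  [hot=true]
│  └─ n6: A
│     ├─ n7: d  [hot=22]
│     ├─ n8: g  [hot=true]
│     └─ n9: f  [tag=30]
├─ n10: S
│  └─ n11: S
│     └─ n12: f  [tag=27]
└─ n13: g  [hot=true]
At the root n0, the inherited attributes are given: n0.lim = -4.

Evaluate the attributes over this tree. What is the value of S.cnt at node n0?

1. n0.lim = -4  [given at root]
2. n1.mk = true  [true]
3. n2.lim = -9  [-9]
4. n3.hot = 0  [terminal]
5. n4.hot = true  [terminal]
6. n5.hot = true  [terminal]
7. n2.cnt = true  [g₀.hot == true]
8. n6.cnt = false  [S.cnt == false]
9. n6.acc = "yy"  ["yy"]
10. n6.wid = true  [true]
11. n7.hot = 22  [terminal]
12. n8.hot = true  [terminal]
13. n9.tag = 30  [terminal]
14. n6.mk = true  [g.hot == true]
15. n1.env = "mp"  ["mp"]
16. n1.sig = true  [A.mk == true]
17. n1.off = "yr"  ["yr"]
18. n10.lim = 9  [S₀.lim * 2 + 17]
19. n11.lim = 26  [26]
20. n12.tag = 27  [terminal]
21. n11.cnt = false  [S.lim > 26]
22. n10.cnt = true  [S₁.cnt == false]
23. n13.hot = true  [terminal]
24. n0.cnt = false  [S₁.cnt == false]

false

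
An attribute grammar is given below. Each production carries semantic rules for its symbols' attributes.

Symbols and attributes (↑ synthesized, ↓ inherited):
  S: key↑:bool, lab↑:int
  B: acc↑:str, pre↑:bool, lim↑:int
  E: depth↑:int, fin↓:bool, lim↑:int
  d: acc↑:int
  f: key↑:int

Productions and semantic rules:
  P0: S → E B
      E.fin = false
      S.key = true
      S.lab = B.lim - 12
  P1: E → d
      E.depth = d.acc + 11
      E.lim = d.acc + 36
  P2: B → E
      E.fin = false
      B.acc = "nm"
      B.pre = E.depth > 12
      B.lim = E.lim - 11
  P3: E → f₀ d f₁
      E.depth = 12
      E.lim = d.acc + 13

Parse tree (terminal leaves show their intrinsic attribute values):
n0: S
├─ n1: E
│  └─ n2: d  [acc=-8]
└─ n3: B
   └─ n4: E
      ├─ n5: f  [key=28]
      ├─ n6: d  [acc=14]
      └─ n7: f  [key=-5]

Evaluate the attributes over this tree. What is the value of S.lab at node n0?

4

1. n1.fin = false  [false]
2. n2.acc = -8  [terminal]
3. n1.depth = 3  [d.acc + 11]
4. n1.lim = 28  [d.acc + 36]
5. n4.fin = false  [false]
6. n5.key = 28  [terminal]
7. n6.acc = 14  [terminal]
8. n7.key = -5  [terminal]
9. n4.depth = 12  [12]
10. n4.lim = 27  [d.acc + 13]
11. n3.acc = "nm"  ["nm"]
12. n3.pre = false  [E.depth > 12]
13. n3.lim = 16  [E.lim - 11]
14. n0.key = true  [true]
15. n0.lab = 4  [B.lim - 12]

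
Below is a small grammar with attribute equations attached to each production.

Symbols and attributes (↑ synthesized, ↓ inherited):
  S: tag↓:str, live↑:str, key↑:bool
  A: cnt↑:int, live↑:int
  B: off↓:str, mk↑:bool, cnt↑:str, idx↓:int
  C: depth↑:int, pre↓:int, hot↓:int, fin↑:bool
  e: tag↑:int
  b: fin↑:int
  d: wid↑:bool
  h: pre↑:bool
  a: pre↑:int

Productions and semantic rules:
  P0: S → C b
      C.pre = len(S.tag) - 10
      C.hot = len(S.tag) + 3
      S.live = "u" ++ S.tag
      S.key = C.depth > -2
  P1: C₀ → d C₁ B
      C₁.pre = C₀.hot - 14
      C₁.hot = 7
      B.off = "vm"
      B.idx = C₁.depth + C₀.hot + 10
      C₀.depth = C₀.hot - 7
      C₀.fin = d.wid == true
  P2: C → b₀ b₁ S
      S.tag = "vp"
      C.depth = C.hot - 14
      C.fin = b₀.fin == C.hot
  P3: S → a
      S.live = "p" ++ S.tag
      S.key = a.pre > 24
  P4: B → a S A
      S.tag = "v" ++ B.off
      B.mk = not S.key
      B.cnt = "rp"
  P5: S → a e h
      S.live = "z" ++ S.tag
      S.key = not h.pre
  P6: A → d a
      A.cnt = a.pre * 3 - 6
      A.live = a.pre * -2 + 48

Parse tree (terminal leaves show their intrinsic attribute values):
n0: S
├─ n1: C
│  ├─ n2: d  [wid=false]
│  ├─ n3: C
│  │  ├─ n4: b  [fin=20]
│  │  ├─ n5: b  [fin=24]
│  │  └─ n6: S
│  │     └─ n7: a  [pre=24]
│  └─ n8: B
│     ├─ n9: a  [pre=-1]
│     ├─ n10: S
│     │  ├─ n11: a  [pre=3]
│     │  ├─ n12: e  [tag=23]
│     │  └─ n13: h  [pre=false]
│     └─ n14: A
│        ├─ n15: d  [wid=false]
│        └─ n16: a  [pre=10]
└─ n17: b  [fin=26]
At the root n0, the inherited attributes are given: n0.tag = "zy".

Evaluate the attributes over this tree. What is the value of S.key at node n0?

false

1. n0.tag = "zy"  [given at root]
2. n1.pre = -8  [len(S.tag) - 10]
3. n1.hot = 5  [len(S.tag) + 3]
4. n2.wid = false  [terminal]
5. n3.pre = -9  [C₀.hot - 14]
6. n3.hot = 7  [7]
7. n4.fin = 20  [terminal]
8. n5.fin = 24  [terminal]
9. n6.tag = "vp"  ["vp"]
10. n7.pre = 24  [terminal]
11. n6.live = "pvp"  ["p" ++ S.tag]
12. n6.key = false  [a.pre > 24]
13. n3.depth = -7  [C.hot - 14]
14. n3.fin = false  [b₀.fin == C.hot]
15. n8.off = "vm"  ["vm"]
16. n8.idx = 8  [C₁.depth + C₀.hot + 10]
17. n9.pre = -1  [terminal]
18. n10.tag = "vvm"  ["v" ++ B.off]
19. n11.pre = 3  [terminal]
20. n12.tag = 23  [terminal]
21. n13.pre = false  [terminal]
22. n10.live = "zvvm"  ["z" ++ S.tag]
23. n10.key = true  [not h.pre]
24. n15.wid = false  [terminal]
25. n16.pre = 10  [terminal]
26. n14.cnt = 24  [a.pre * 3 - 6]
27. n14.live = 28  [a.pre * -2 + 48]
28. n8.mk = false  [not S.key]
29. n8.cnt = "rp"  ["rp"]
30. n1.depth = -2  [C₀.hot - 7]
31. n1.fin = false  [d.wid == true]
32. n17.fin = 26  [terminal]
33. n0.live = "uzy"  ["u" ++ S.tag]
34. n0.key = false  [C.depth > -2]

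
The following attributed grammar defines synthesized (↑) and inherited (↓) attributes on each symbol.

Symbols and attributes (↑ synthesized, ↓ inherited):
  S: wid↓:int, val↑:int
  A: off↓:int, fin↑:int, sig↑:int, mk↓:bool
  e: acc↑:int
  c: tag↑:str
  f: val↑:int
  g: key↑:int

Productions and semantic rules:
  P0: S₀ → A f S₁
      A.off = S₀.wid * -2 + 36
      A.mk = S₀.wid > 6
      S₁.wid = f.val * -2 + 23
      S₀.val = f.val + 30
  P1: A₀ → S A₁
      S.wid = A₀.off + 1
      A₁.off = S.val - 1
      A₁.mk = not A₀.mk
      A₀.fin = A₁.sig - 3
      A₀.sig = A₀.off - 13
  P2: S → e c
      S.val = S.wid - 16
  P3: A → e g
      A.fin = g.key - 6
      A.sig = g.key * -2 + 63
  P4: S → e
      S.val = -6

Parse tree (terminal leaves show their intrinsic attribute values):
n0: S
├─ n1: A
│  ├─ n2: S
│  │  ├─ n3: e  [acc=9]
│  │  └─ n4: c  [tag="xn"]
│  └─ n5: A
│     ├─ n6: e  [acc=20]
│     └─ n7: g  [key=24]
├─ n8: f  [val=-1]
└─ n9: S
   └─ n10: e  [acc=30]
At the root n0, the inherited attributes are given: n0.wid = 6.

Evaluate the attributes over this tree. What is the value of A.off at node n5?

8

1. n0.wid = 6  [given at root]
2. n1.off = 24  [S₀.wid * -2 + 36]
3. n1.mk = false  [S₀.wid > 6]
4. n2.wid = 25  [A₀.off + 1]
5. n3.acc = 9  [terminal]
6. n4.tag = "xn"  [terminal]
7. n2.val = 9  [S.wid - 16]
8. n5.off = 8  [S.val - 1]
9. n5.mk = true  [not A₀.mk]
10. n6.acc = 20  [terminal]
11. n7.key = 24  [terminal]
12. n5.fin = 18  [g.key - 6]
13. n5.sig = 15  [g.key * -2 + 63]
14. n1.fin = 12  [A₁.sig - 3]
15. n1.sig = 11  [A₀.off - 13]
16. n8.val = -1  [terminal]
17. n9.wid = 25  [f.val * -2 + 23]
18. n10.acc = 30  [terminal]
19. n9.val = -6  [-6]
20. n0.val = 29  [f.val + 30]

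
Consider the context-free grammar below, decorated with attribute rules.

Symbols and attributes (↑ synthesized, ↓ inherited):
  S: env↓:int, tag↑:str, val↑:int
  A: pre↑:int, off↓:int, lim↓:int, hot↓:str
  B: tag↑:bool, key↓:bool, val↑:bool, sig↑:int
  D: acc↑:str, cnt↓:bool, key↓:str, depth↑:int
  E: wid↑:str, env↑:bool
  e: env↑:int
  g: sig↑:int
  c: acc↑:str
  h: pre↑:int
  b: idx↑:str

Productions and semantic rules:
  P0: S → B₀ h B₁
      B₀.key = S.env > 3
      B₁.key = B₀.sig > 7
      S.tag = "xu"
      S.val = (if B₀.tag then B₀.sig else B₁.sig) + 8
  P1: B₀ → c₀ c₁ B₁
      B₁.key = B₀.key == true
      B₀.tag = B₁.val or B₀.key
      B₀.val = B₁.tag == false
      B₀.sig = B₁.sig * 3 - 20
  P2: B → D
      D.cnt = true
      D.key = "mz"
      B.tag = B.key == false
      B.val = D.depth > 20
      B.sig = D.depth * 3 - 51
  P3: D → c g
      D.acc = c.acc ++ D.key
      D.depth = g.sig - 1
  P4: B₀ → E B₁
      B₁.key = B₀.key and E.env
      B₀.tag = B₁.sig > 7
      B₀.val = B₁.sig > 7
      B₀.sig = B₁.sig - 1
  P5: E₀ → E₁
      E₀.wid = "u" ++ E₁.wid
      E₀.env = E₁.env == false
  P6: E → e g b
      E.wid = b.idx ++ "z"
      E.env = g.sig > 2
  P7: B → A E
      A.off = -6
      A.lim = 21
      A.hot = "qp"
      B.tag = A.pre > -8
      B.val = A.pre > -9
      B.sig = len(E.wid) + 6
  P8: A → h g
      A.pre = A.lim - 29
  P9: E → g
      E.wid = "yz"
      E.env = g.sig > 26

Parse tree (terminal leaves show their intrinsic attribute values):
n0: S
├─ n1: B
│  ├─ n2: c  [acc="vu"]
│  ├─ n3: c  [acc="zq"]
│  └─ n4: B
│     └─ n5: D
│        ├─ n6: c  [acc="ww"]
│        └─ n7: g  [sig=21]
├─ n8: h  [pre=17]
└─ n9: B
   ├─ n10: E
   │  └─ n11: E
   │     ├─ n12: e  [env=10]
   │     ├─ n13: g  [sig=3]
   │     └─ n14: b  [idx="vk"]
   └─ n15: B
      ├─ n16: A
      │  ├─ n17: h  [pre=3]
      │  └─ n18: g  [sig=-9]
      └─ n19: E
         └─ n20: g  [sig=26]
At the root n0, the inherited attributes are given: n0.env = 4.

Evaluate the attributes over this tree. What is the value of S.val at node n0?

15

1. n0.env = 4  [given at root]
2. n1.key = true  [S.env > 3]
3. n2.acc = "vu"  [terminal]
4. n3.acc = "zq"  [terminal]
5. n4.key = true  [B₀.key == true]
6. n5.cnt = true  [true]
7. n5.key = "mz"  ["mz"]
8. n6.acc = "ww"  [terminal]
9. n7.sig = 21  [terminal]
10. n5.acc = "wwmz"  [c.acc ++ D.key]
11. n5.depth = 20  [g.sig - 1]
12. n4.tag = false  [B.key == false]
13. n4.val = false  [D.depth > 20]
14. n4.sig = 9  [D.depth * 3 - 51]
15. n1.tag = true  [B₁.val or B₀.key]
16. n1.val = true  [B₁.tag == false]
17. n1.sig = 7  [B₁.sig * 3 - 20]
18. n8.pre = 17  [terminal]
19. n9.key = false  [B₀.sig > 7]
20. n12.env = 10  [terminal]
21. n13.sig = 3  [terminal]
22. n14.idx = "vk"  [terminal]
23. n11.wid = "vkz"  [b.idx ++ "z"]
24. n11.env = true  [g.sig > 2]
25. n10.wid = "uvkz"  ["u" ++ E₁.wid]
26. n10.env = false  [E₁.env == false]
27. n15.key = false  [B₀.key and E.env]
28. n16.off = -6  [-6]
29. n16.lim = 21  [21]
30. n16.hot = "qp"  ["qp"]
31. n17.pre = 3  [terminal]
32. n18.sig = -9  [terminal]
33. n16.pre = -8  [A.lim - 29]
34. n20.sig = 26  [terminal]
35. n19.wid = "yz"  ["yz"]
36. n19.env = false  [g.sig > 26]
37. n15.tag = false  [A.pre > -8]
38. n15.val = true  [A.pre > -9]
39. n15.sig = 8  [len(E.wid) + 6]
40. n9.tag = true  [B₁.sig > 7]
41. n9.val = true  [B₁.sig > 7]
42. n9.sig = 7  [B₁.sig - 1]
43. n0.tag = "xu"  ["xu"]
44. n0.val = 15  [(if B₀.tag then B₀.sig else B₁.sig) + 8]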